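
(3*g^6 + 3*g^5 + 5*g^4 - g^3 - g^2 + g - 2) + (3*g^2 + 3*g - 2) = 3*g^6 + 3*g^5 + 5*g^4 - g^3 + 2*g^2 + 4*g - 4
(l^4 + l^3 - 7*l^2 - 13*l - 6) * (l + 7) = l^5 + 8*l^4 - 62*l^2 - 97*l - 42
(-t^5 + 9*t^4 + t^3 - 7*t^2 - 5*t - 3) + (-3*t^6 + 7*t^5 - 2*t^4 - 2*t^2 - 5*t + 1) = -3*t^6 + 6*t^5 + 7*t^4 + t^3 - 9*t^2 - 10*t - 2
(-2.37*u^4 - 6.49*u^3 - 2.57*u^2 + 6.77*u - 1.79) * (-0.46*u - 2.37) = 1.0902*u^5 + 8.6023*u^4 + 16.5635*u^3 + 2.9767*u^2 - 15.2215*u + 4.2423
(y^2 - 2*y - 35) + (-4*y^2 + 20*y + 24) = -3*y^2 + 18*y - 11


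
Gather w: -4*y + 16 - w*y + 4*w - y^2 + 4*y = w*(4 - y) - y^2 + 16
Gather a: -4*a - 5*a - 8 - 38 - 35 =-9*a - 81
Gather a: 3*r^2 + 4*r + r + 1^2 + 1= 3*r^2 + 5*r + 2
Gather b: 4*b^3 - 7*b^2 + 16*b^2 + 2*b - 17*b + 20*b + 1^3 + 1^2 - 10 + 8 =4*b^3 + 9*b^2 + 5*b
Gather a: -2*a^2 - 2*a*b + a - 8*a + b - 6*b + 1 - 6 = -2*a^2 + a*(-2*b - 7) - 5*b - 5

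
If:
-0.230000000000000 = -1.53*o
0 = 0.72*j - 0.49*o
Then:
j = 0.10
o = 0.15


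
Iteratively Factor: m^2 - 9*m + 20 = (m - 5)*(m - 4)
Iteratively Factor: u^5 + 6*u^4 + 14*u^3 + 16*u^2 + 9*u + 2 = (u + 1)*(u^4 + 5*u^3 + 9*u^2 + 7*u + 2) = (u + 1)^2*(u^3 + 4*u^2 + 5*u + 2) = (u + 1)^2*(u + 2)*(u^2 + 2*u + 1) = (u + 1)^3*(u + 2)*(u + 1)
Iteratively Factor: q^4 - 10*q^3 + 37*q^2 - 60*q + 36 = (q - 3)*(q^3 - 7*q^2 + 16*q - 12) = (q - 3)^2*(q^2 - 4*q + 4) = (q - 3)^2*(q - 2)*(q - 2)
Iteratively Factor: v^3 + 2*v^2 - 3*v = (v - 1)*(v^2 + 3*v) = v*(v - 1)*(v + 3)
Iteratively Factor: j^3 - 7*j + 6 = (j + 3)*(j^2 - 3*j + 2) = (j - 1)*(j + 3)*(j - 2)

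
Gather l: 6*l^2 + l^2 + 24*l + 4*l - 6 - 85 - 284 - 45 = 7*l^2 + 28*l - 420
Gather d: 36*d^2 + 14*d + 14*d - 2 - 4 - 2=36*d^2 + 28*d - 8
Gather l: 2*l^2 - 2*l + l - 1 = 2*l^2 - l - 1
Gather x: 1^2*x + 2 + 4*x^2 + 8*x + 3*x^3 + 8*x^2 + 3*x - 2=3*x^3 + 12*x^2 + 12*x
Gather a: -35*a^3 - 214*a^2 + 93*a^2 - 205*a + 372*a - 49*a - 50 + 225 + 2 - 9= -35*a^3 - 121*a^2 + 118*a + 168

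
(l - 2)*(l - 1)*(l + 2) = l^3 - l^2 - 4*l + 4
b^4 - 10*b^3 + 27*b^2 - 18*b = b*(b - 6)*(b - 3)*(b - 1)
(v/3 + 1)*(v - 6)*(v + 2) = v^3/3 - v^2/3 - 8*v - 12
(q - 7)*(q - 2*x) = q^2 - 2*q*x - 7*q + 14*x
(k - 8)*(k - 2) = k^2 - 10*k + 16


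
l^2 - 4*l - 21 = (l - 7)*(l + 3)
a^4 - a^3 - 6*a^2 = a^2*(a - 3)*(a + 2)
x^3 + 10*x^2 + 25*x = x*(x + 5)^2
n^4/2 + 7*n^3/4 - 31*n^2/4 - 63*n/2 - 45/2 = (n/2 + 1/2)*(n + 5/2)*(n - 3*sqrt(2))*(n + 3*sqrt(2))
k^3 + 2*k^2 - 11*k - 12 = (k - 3)*(k + 1)*(k + 4)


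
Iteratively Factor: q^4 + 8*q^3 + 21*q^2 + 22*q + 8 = (q + 1)*(q^3 + 7*q^2 + 14*q + 8) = (q + 1)*(q + 4)*(q^2 + 3*q + 2) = (q + 1)^2*(q + 4)*(q + 2)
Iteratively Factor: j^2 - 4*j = (j - 4)*(j)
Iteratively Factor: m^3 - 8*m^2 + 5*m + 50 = (m - 5)*(m^2 - 3*m - 10) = (m - 5)^2*(m + 2)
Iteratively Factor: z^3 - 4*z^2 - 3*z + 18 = (z - 3)*(z^2 - z - 6) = (z - 3)^2*(z + 2)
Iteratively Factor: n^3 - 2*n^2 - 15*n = (n - 5)*(n^2 + 3*n) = n*(n - 5)*(n + 3)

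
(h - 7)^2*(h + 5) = h^3 - 9*h^2 - 21*h + 245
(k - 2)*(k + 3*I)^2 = k^3 - 2*k^2 + 6*I*k^2 - 9*k - 12*I*k + 18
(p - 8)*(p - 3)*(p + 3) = p^3 - 8*p^2 - 9*p + 72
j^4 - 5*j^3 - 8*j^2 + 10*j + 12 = (j - 6)*(j + 1)*(j - sqrt(2))*(j + sqrt(2))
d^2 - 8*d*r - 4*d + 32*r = (d - 4)*(d - 8*r)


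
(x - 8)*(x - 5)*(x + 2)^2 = x^4 - 9*x^3 - 8*x^2 + 108*x + 160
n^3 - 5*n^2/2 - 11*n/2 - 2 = (n - 4)*(n + 1/2)*(n + 1)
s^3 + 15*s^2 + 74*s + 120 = (s + 4)*(s + 5)*(s + 6)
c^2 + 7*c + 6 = (c + 1)*(c + 6)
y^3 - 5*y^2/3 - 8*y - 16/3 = (y - 4)*(y + 1)*(y + 4/3)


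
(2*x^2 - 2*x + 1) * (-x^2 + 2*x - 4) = -2*x^4 + 6*x^3 - 13*x^2 + 10*x - 4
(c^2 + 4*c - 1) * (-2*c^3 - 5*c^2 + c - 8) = -2*c^5 - 13*c^4 - 17*c^3 + c^2 - 33*c + 8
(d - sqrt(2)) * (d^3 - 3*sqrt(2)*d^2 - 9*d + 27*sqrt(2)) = d^4 - 4*sqrt(2)*d^3 - 3*d^2 + 36*sqrt(2)*d - 54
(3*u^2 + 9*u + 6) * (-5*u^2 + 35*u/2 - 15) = -15*u^4 + 15*u^3/2 + 165*u^2/2 - 30*u - 90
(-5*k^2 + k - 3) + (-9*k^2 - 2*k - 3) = -14*k^2 - k - 6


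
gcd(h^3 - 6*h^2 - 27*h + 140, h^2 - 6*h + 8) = h - 4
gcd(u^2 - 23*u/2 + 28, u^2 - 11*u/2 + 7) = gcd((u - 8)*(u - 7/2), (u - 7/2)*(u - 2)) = u - 7/2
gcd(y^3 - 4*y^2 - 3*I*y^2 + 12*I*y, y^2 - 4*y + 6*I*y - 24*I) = y - 4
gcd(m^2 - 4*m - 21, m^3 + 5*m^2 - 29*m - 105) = m + 3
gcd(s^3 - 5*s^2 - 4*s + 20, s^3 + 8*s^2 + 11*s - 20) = 1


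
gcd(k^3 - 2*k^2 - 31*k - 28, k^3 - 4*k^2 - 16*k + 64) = k + 4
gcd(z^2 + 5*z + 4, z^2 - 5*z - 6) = z + 1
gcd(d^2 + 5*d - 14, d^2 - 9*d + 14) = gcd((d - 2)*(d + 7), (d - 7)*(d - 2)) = d - 2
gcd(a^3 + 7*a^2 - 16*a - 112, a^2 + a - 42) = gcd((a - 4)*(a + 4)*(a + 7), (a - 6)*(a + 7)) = a + 7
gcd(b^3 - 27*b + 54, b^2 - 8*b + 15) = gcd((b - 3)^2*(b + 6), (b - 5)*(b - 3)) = b - 3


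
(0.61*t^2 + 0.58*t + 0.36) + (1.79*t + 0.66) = 0.61*t^2 + 2.37*t + 1.02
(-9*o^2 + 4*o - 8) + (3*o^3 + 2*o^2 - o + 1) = 3*o^3 - 7*o^2 + 3*o - 7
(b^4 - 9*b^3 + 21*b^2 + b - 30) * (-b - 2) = -b^5 + 7*b^4 - 3*b^3 - 43*b^2 + 28*b + 60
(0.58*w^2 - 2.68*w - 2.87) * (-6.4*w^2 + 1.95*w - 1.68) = -3.712*w^4 + 18.283*w^3 + 12.1676*w^2 - 1.0941*w + 4.8216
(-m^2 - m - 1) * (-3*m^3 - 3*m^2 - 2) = 3*m^5 + 6*m^4 + 6*m^3 + 5*m^2 + 2*m + 2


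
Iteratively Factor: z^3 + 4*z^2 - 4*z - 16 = (z + 2)*(z^2 + 2*z - 8) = (z + 2)*(z + 4)*(z - 2)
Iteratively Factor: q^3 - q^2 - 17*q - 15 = (q + 3)*(q^2 - 4*q - 5) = (q - 5)*(q + 3)*(q + 1)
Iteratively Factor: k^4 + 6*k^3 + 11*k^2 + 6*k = (k + 1)*(k^3 + 5*k^2 + 6*k) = k*(k + 1)*(k^2 + 5*k + 6) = k*(k + 1)*(k + 2)*(k + 3)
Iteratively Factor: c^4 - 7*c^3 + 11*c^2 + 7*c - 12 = (c - 1)*(c^3 - 6*c^2 + 5*c + 12) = (c - 1)*(c + 1)*(c^2 - 7*c + 12) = (c - 3)*(c - 1)*(c + 1)*(c - 4)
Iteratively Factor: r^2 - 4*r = (r - 4)*(r)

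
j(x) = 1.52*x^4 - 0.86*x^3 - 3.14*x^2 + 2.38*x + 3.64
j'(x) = 6.08*x^3 - 2.58*x^2 - 6.28*x + 2.38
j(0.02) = 3.69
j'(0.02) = 2.25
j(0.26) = 4.04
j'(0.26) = 0.68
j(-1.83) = 11.09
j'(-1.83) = -32.03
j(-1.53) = 4.06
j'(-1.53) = -15.83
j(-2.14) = 24.47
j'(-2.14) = -55.58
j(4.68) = 587.02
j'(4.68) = 539.70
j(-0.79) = 0.82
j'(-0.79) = 2.73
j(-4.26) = 503.59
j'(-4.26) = -487.73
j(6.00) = 1689.04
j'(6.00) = 1185.10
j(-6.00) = 2032.00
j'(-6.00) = -1366.10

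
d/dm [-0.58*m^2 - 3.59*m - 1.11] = -1.16*m - 3.59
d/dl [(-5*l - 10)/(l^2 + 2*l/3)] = 15*(3*l^2 + 12*l + 4)/(l^2*(9*l^2 + 12*l + 4))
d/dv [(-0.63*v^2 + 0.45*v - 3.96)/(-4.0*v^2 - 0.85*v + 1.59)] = (2.3355*v^2 - 33.6834*v - 2.6505)/(16.0*v^4 + 6.8*v^3 - 11.9975*v^2 - 2.703*v + 2.5281)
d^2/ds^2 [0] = 0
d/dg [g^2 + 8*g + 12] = 2*g + 8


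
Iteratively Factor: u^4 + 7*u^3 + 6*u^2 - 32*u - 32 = (u + 4)*(u^3 + 3*u^2 - 6*u - 8) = (u - 2)*(u + 4)*(u^2 + 5*u + 4) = (u - 2)*(u + 1)*(u + 4)*(u + 4)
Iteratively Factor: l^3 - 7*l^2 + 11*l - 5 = (l - 1)*(l^2 - 6*l + 5) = (l - 5)*(l - 1)*(l - 1)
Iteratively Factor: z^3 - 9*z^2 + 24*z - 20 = (z - 5)*(z^2 - 4*z + 4) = (z - 5)*(z - 2)*(z - 2)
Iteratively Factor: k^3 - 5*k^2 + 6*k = (k)*(k^2 - 5*k + 6) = k*(k - 2)*(k - 3)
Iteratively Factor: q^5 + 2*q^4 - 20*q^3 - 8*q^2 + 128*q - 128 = (q + 4)*(q^4 - 2*q^3 - 12*q^2 + 40*q - 32) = (q - 2)*(q + 4)*(q^3 - 12*q + 16) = (q - 2)^2*(q + 4)*(q^2 + 2*q - 8) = (q - 2)^3*(q + 4)*(q + 4)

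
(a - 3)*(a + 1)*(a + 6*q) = a^3 + 6*a^2*q - 2*a^2 - 12*a*q - 3*a - 18*q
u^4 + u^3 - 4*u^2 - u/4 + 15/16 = (u - 3/2)*(u - 1/2)*(u + 1/2)*(u + 5/2)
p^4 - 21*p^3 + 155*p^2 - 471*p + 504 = (p - 8)*(p - 7)*(p - 3)^2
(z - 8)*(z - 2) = z^2 - 10*z + 16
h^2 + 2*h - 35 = (h - 5)*(h + 7)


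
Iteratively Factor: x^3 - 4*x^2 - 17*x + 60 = (x + 4)*(x^2 - 8*x + 15) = (x - 5)*(x + 4)*(x - 3)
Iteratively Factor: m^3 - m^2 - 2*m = (m - 2)*(m^2 + m) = m*(m - 2)*(m + 1)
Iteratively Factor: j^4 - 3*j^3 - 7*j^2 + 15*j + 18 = (j + 2)*(j^3 - 5*j^2 + 3*j + 9) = (j - 3)*(j + 2)*(j^2 - 2*j - 3) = (j - 3)*(j + 1)*(j + 2)*(j - 3)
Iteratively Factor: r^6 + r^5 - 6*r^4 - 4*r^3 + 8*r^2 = (r + 2)*(r^5 - r^4 - 4*r^3 + 4*r^2) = (r - 2)*(r + 2)*(r^4 + r^3 - 2*r^2) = r*(r - 2)*(r + 2)*(r^3 + r^2 - 2*r) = r*(r - 2)*(r + 2)^2*(r^2 - r) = r^2*(r - 2)*(r + 2)^2*(r - 1)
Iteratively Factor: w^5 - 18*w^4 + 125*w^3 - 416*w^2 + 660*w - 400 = (w - 5)*(w^4 - 13*w^3 + 60*w^2 - 116*w + 80) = (w - 5)^2*(w^3 - 8*w^2 + 20*w - 16) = (w - 5)^2*(w - 2)*(w^2 - 6*w + 8) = (w - 5)^2*(w - 4)*(w - 2)*(w - 2)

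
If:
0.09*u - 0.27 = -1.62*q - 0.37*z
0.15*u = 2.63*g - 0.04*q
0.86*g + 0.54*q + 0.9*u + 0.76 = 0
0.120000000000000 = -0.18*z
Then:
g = -0.05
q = 0.38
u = -1.02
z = -0.67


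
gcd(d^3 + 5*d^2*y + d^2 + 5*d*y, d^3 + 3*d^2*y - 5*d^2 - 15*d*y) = d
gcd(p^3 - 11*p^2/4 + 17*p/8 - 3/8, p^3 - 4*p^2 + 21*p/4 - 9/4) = p^2 - 5*p/2 + 3/2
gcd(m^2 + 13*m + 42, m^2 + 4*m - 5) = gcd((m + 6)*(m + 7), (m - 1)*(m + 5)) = 1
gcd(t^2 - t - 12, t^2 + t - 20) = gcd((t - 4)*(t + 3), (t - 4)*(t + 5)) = t - 4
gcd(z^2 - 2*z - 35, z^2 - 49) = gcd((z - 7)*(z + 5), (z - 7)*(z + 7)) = z - 7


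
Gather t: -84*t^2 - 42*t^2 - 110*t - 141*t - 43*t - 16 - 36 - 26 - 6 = -126*t^2 - 294*t - 84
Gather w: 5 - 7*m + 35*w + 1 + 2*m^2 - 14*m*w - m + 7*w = 2*m^2 - 8*m + w*(42 - 14*m) + 6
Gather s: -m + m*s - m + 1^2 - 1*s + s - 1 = m*s - 2*m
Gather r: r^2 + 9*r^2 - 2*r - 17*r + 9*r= 10*r^2 - 10*r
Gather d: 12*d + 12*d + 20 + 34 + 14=24*d + 68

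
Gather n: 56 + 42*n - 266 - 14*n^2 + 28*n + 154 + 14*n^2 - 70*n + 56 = 0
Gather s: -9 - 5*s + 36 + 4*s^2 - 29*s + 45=4*s^2 - 34*s + 72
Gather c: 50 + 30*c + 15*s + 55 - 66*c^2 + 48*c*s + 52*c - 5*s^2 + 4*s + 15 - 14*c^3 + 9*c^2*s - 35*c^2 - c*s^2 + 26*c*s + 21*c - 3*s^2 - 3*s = -14*c^3 + c^2*(9*s - 101) + c*(-s^2 + 74*s + 103) - 8*s^2 + 16*s + 120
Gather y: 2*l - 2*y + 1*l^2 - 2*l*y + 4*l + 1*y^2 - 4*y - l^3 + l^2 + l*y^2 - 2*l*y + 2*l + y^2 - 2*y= -l^3 + 2*l^2 + 8*l + y^2*(l + 2) + y*(-4*l - 8)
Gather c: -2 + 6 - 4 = 0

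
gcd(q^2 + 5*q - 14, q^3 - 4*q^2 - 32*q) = 1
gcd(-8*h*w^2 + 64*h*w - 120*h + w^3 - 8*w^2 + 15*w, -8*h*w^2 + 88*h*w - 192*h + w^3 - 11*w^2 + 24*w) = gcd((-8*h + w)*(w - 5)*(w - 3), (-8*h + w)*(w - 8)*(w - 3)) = -8*h*w + 24*h + w^2 - 3*w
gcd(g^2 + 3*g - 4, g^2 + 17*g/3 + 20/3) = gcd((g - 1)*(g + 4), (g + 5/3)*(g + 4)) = g + 4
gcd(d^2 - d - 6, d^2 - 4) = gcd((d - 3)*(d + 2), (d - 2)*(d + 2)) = d + 2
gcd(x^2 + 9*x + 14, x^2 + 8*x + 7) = x + 7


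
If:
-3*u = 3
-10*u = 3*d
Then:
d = 10/3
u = -1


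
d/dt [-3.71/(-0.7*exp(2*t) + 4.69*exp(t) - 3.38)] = (17.3999 - 5.194*exp(t))*exp(t)/(0.7*exp(2*t) - 4.69*exp(t) + 3.38)^2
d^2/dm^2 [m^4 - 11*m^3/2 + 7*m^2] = 12*m^2 - 33*m + 14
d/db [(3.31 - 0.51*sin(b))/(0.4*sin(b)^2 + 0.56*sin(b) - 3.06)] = (0.204*sin(b)^2 - 2.648*sin(b) - 0.293)*cos(b)/(0.16*sin(b)^4 + 0.448*sin(b)^3 - 2.1344*sin(b)^2 - 3.4272*sin(b) + 9.3636)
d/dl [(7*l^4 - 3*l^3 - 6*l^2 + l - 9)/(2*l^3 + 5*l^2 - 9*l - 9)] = 2*(7*l^6 + 35*l^5 - 96*l^4 - 101*l^3 + 92*l^2 + 99*l - 45)/(4*l^6 + 20*l^5 - 11*l^4 - 126*l^3 - 9*l^2 + 162*l + 81)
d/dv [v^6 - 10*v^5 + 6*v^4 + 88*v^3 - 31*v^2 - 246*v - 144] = 6*v^5 - 50*v^4 + 24*v^3 + 264*v^2 - 62*v - 246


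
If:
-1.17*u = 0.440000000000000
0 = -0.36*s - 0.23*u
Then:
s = 0.24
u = -0.38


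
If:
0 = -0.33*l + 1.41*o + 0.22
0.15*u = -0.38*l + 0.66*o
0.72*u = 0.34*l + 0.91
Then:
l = -0.99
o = -0.39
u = 0.80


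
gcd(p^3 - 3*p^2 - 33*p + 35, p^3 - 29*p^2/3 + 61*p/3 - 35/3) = p^2 - 8*p + 7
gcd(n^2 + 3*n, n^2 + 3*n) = n^2 + 3*n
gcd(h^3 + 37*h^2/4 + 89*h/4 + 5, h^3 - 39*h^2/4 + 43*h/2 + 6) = h + 1/4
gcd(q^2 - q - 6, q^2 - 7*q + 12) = q - 3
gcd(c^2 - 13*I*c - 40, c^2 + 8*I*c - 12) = 1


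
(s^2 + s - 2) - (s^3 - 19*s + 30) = -s^3 + s^2 + 20*s - 32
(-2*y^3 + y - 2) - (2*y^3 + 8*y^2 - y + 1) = -4*y^3 - 8*y^2 + 2*y - 3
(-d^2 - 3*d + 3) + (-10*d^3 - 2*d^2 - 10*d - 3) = -10*d^3 - 3*d^2 - 13*d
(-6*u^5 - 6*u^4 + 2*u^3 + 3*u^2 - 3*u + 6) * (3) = -18*u^5 - 18*u^4 + 6*u^3 + 9*u^2 - 9*u + 18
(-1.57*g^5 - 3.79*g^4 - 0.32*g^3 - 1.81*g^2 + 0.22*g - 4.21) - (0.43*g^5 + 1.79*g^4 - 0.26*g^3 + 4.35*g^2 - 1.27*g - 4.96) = -2.0*g^5 - 5.58*g^4 - 0.06*g^3 - 6.16*g^2 + 1.49*g + 0.75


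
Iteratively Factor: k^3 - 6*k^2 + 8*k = (k)*(k^2 - 6*k + 8) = k*(k - 4)*(k - 2)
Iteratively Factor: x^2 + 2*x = (x + 2)*(x)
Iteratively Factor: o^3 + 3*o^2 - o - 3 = (o + 1)*(o^2 + 2*o - 3) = (o + 1)*(o + 3)*(o - 1)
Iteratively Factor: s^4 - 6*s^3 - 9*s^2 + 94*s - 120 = (s + 4)*(s^3 - 10*s^2 + 31*s - 30) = (s - 2)*(s + 4)*(s^2 - 8*s + 15) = (s - 5)*(s - 2)*(s + 4)*(s - 3)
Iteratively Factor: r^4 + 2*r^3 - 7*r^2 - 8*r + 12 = (r + 2)*(r^3 - 7*r + 6) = (r - 2)*(r + 2)*(r^2 + 2*r - 3) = (r - 2)*(r - 1)*(r + 2)*(r + 3)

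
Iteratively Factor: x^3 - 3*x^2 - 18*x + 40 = (x - 2)*(x^2 - x - 20) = (x - 2)*(x + 4)*(x - 5)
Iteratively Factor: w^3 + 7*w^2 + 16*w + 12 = (w + 2)*(w^2 + 5*w + 6) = (w + 2)*(w + 3)*(w + 2)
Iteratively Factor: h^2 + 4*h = (h + 4)*(h)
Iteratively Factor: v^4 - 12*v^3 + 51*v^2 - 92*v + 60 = (v - 2)*(v^3 - 10*v^2 + 31*v - 30) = (v - 5)*(v - 2)*(v^2 - 5*v + 6) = (v - 5)*(v - 2)^2*(v - 3)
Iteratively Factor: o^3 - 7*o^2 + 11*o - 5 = (o - 1)*(o^2 - 6*o + 5) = (o - 1)^2*(o - 5)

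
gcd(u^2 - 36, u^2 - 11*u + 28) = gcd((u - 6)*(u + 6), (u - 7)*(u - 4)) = 1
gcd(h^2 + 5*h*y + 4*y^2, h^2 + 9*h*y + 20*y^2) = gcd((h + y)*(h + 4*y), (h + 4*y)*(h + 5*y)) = h + 4*y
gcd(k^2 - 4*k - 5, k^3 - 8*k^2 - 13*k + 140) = k - 5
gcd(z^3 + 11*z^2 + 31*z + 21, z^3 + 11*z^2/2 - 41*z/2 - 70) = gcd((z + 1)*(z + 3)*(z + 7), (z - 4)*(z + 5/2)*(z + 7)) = z + 7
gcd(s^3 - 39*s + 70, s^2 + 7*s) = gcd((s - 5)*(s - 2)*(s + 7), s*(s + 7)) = s + 7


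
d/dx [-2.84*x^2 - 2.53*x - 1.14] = -5.68*x - 2.53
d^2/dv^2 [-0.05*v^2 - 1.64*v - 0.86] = -0.100000000000000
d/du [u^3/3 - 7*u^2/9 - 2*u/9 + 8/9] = u^2 - 14*u/9 - 2/9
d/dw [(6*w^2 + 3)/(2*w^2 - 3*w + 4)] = 9*(-2*w^2 + 4*w + 1)/(4*w^4 - 12*w^3 + 25*w^2 - 24*w + 16)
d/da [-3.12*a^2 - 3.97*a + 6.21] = -6.24*a - 3.97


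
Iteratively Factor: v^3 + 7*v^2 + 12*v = (v + 4)*(v^2 + 3*v) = (v + 3)*(v + 4)*(v)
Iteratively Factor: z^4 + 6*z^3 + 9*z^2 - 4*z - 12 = (z + 2)*(z^3 + 4*z^2 + z - 6) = (z - 1)*(z + 2)*(z^2 + 5*z + 6) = (z - 1)*(z + 2)*(z + 3)*(z + 2)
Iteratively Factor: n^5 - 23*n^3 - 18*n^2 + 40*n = (n - 1)*(n^4 + n^3 - 22*n^2 - 40*n) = (n - 5)*(n - 1)*(n^3 + 6*n^2 + 8*n) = (n - 5)*(n - 1)*(n + 2)*(n^2 + 4*n) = (n - 5)*(n - 1)*(n + 2)*(n + 4)*(n)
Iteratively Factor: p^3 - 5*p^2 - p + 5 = (p + 1)*(p^2 - 6*p + 5) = (p - 5)*(p + 1)*(p - 1)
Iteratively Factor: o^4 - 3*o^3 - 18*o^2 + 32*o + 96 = (o + 2)*(o^3 - 5*o^2 - 8*o + 48) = (o - 4)*(o + 2)*(o^2 - o - 12) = (o - 4)^2*(o + 2)*(o + 3)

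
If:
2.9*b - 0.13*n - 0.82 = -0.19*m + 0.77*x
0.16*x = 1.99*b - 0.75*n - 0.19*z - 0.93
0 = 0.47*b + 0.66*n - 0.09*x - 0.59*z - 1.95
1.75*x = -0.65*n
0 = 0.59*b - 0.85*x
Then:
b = 0.09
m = 3.15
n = -0.16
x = 0.06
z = -3.42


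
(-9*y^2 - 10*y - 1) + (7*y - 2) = -9*y^2 - 3*y - 3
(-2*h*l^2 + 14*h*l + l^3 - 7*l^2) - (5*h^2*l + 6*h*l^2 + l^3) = -5*h^2*l - 8*h*l^2 + 14*h*l - 7*l^2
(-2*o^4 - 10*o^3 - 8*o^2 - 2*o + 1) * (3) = -6*o^4 - 30*o^3 - 24*o^2 - 6*o + 3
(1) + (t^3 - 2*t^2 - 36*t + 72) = t^3 - 2*t^2 - 36*t + 73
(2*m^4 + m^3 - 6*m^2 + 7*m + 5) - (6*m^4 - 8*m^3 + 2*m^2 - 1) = -4*m^4 + 9*m^3 - 8*m^2 + 7*m + 6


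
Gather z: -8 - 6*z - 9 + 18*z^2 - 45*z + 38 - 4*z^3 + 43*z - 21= -4*z^3 + 18*z^2 - 8*z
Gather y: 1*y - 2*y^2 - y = -2*y^2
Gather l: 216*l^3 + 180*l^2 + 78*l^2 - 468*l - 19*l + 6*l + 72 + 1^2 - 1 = 216*l^3 + 258*l^2 - 481*l + 72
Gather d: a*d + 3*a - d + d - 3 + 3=a*d + 3*a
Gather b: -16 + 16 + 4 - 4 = 0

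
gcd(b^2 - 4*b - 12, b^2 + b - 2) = b + 2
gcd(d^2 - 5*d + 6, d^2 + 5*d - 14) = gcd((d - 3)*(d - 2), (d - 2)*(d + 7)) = d - 2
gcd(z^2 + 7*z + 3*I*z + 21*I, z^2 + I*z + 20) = 1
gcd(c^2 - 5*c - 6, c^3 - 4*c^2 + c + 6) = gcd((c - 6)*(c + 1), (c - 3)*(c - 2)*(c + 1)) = c + 1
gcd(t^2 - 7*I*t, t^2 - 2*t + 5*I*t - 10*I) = 1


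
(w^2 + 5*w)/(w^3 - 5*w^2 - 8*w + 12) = w*(w + 5)/(w^3 - 5*w^2 - 8*w + 12)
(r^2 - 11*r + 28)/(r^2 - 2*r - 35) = (r - 4)/(r + 5)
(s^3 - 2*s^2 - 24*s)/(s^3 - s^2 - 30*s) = (s + 4)/(s + 5)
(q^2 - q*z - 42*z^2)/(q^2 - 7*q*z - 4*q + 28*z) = (q + 6*z)/(q - 4)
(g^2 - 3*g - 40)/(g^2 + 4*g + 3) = (g^2 - 3*g - 40)/(g^2 + 4*g + 3)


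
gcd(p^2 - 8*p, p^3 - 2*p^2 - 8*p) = p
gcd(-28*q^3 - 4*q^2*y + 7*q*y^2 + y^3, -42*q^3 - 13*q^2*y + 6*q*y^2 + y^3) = 14*q^2 + 9*q*y + y^2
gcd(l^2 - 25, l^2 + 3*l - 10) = l + 5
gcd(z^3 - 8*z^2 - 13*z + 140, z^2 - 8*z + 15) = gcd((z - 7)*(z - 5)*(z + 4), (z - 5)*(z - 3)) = z - 5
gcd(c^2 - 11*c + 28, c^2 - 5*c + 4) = c - 4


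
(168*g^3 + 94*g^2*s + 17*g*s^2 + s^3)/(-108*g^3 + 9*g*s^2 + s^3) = (28*g^2 + 11*g*s + s^2)/(-18*g^2 + 3*g*s + s^2)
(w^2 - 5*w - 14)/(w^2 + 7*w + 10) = (w - 7)/(w + 5)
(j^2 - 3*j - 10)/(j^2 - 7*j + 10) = (j + 2)/(j - 2)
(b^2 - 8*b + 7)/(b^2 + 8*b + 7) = (b^2 - 8*b + 7)/(b^2 + 8*b + 7)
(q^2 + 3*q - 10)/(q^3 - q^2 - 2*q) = (q + 5)/(q*(q + 1))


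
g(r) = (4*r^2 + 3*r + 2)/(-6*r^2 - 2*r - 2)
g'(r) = (8*r + 3)/(-6*r^2 - 2*r - 2) + (12*r + 2)*(4*r^2 + 3*r + 2)/(-6*r^2 - 2*r - 2)^2 = (5*r^2 + 4*r - 1)/(2*(9*r^4 + 6*r^3 + 7*r^2 + 2*r + 1))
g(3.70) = -0.74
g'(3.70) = 0.02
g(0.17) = -1.04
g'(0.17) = -0.06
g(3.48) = -0.75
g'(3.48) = 0.02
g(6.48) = -0.71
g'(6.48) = 0.01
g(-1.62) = -0.53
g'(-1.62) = 0.05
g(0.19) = -1.05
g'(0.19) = -0.02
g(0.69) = -0.96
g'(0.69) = 0.21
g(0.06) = -1.02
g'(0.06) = -0.32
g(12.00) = -0.69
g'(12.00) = 0.00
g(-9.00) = -0.64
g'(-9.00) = 0.00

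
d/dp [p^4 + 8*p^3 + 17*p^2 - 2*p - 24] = 4*p^3 + 24*p^2 + 34*p - 2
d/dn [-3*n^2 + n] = 1 - 6*n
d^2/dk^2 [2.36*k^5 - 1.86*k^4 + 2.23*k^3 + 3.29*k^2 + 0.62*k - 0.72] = 47.2*k^3 - 22.32*k^2 + 13.38*k + 6.58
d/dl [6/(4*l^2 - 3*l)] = 6*(3 - 8*l)/(l^2*(4*l - 3)^2)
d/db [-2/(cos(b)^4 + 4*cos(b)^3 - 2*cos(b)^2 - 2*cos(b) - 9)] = 4*(2*sin(b)^2*cos(b) + 6*sin(b)^2 - 5)*sin(b)/(sin(b)^4 + cos(b) + cos(3*b) - 10)^2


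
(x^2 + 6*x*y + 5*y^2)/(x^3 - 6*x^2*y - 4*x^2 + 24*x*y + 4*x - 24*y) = (x^2 + 6*x*y + 5*y^2)/(x^3 - 6*x^2*y - 4*x^2 + 24*x*y + 4*x - 24*y)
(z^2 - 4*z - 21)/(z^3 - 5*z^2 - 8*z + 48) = (z - 7)/(z^2 - 8*z + 16)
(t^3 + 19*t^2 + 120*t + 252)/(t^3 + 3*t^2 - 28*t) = (t^2 + 12*t + 36)/(t*(t - 4))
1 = 1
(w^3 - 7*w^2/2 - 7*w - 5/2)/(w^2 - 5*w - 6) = (2*w^2 - 9*w - 5)/(2*(w - 6))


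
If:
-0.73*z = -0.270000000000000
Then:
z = 0.37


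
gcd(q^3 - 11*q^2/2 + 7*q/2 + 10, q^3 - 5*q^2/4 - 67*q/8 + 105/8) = q - 5/2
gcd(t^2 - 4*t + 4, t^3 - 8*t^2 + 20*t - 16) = t^2 - 4*t + 4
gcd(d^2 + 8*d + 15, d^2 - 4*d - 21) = d + 3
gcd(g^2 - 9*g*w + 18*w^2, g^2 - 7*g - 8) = 1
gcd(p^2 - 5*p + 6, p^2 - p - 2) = p - 2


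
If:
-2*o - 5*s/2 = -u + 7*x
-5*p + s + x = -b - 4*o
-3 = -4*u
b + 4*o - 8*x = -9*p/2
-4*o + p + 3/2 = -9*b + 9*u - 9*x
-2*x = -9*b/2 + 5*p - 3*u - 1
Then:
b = 1321/7410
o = 189451/177840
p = 10679/22230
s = -127273/44460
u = 3/4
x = 1411/1710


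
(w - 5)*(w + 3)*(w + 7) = w^3 + 5*w^2 - 29*w - 105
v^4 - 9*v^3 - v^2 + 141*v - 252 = (v - 7)*(v - 3)^2*(v + 4)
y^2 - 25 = (y - 5)*(y + 5)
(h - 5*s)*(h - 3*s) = h^2 - 8*h*s + 15*s^2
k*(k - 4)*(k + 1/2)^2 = k^4 - 3*k^3 - 15*k^2/4 - k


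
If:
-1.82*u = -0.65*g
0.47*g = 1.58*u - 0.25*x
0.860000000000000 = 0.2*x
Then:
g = 11.40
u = 4.07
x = 4.30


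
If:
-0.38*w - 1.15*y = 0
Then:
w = -3.02631578947368*y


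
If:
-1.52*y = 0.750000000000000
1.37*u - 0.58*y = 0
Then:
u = -0.21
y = -0.49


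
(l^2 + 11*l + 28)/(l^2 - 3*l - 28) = (l + 7)/(l - 7)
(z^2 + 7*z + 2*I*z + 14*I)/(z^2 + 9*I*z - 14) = (z + 7)/(z + 7*I)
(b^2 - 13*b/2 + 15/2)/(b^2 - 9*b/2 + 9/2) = (b - 5)/(b - 3)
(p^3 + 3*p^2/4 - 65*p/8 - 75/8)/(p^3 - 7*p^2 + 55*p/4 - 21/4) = (8*p^2 + 30*p + 25)/(2*(4*p^2 - 16*p + 7))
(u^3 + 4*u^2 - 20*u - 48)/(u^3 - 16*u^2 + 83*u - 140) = (u^2 + 8*u + 12)/(u^2 - 12*u + 35)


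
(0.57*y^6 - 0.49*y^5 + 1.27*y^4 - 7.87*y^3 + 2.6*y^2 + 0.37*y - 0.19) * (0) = 0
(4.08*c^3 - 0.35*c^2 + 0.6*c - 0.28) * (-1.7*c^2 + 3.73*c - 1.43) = -6.936*c^5 + 15.8134*c^4 - 8.1599*c^3 + 3.2145*c^2 - 1.9024*c + 0.4004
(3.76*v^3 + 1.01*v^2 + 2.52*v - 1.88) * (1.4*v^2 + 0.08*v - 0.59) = 5.264*v^5 + 1.7148*v^4 + 1.3904*v^3 - 3.0263*v^2 - 1.6372*v + 1.1092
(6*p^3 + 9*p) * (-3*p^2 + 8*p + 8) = -18*p^5 + 48*p^4 + 21*p^3 + 72*p^2 + 72*p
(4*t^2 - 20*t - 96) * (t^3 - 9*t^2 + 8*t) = 4*t^5 - 56*t^4 + 116*t^3 + 704*t^2 - 768*t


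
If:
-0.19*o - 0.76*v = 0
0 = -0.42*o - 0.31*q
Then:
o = -4.0*v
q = 5.41935483870968*v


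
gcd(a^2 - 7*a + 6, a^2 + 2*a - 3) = a - 1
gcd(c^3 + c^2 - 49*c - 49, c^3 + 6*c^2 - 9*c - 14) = c^2 + 8*c + 7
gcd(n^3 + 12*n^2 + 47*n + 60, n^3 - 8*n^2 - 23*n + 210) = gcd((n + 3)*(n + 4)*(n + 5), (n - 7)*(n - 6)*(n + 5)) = n + 5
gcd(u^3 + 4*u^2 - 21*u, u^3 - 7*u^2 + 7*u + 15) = u - 3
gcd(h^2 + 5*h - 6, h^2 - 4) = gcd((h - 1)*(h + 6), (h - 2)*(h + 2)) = 1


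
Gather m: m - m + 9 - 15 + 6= 0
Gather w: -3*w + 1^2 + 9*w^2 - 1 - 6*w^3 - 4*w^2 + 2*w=-6*w^3 + 5*w^2 - w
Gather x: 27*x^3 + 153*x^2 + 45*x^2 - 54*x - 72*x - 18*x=27*x^3 + 198*x^2 - 144*x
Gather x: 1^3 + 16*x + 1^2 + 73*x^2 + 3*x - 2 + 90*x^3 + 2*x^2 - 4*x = 90*x^3 + 75*x^2 + 15*x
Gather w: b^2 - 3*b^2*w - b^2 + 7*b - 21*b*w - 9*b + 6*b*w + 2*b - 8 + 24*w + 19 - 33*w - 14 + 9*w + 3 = w*(-3*b^2 - 15*b)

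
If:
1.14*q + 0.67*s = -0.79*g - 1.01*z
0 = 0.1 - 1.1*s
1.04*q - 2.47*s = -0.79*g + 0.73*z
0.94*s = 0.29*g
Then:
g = 0.29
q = -0.12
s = 0.09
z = -0.16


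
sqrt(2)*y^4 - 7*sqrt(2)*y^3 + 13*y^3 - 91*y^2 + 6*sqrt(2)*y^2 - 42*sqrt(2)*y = y*(y - 7)*(y + 6*sqrt(2))*(sqrt(2)*y + 1)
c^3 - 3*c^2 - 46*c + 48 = (c - 8)*(c - 1)*(c + 6)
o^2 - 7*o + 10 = (o - 5)*(o - 2)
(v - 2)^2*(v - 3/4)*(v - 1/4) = v^4 - 5*v^3 + 131*v^2/16 - 19*v/4 + 3/4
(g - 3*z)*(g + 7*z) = g^2 + 4*g*z - 21*z^2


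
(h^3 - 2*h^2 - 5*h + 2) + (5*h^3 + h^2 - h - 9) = 6*h^3 - h^2 - 6*h - 7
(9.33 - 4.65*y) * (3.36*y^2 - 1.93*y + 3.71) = -15.624*y^3 + 40.3233*y^2 - 35.2584*y + 34.6143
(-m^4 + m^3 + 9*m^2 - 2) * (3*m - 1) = -3*m^5 + 4*m^4 + 26*m^3 - 9*m^2 - 6*m + 2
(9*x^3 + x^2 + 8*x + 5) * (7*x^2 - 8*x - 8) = 63*x^5 - 65*x^4 - 24*x^3 - 37*x^2 - 104*x - 40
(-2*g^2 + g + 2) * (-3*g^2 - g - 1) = 6*g^4 - g^3 - 5*g^2 - 3*g - 2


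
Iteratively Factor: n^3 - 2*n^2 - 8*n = (n + 2)*(n^2 - 4*n) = n*(n + 2)*(n - 4)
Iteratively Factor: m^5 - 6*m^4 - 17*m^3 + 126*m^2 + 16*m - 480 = (m + 4)*(m^4 - 10*m^3 + 23*m^2 + 34*m - 120) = (m - 5)*(m + 4)*(m^3 - 5*m^2 - 2*m + 24) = (m - 5)*(m - 4)*(m + 4)*(m^2 - m - 6) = (m - 5)*(m - 4)*(m + 2)*(m + 4)*(m - 3)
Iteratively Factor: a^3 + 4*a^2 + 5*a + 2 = (a + 2)*(a^2 + 2*a + 1) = (a + 1)*(a + 2)*(a + 1)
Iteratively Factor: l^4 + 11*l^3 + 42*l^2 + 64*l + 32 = (l + 4)*(l^3 + 7*l^2 + 14*l + 8) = (l + 4)^2*(l^2 + 3*l + 2) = (l + 2)*(l + 4)^2*(l + 1)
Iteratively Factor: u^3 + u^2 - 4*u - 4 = (u + 1)*(u^2 - 4) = (u + 1)*(u + 2)*(u - 2)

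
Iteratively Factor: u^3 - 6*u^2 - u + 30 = (u - 5)*(u^2 - u - 6) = (u - 5)*(u + 2)*(u - 3)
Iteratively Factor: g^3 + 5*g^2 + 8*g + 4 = (g + 2)*(g^2 + 3*g + 2) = (g + 2)^2*(g + 1)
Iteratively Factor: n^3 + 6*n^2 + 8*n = (n + 4)*(n^2 + 2*n) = (n + 2)*(n + 4)*(n)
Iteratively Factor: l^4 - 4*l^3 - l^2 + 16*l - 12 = (l - 1)*(l^3 - 3*l^2 - 4*l + 12) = (l - 2)*(l - 1)*(l^2 - l - 6) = (l - 2)*(l - 1)*(l + 2)*(l - 3)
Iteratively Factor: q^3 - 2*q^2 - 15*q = (q - 5)*(q^2 + 3*q) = (q - 5)*(q + 3)*(q)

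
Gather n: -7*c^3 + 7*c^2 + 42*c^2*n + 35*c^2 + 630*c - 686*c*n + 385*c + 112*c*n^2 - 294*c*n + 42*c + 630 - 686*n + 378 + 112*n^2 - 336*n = -7*c^3 + 42*c^2 + 1057*c + n^2*(112*c + 112) + n*(42*c^2 - 980*c - 1022) + 1008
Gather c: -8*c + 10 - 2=8 - 8*c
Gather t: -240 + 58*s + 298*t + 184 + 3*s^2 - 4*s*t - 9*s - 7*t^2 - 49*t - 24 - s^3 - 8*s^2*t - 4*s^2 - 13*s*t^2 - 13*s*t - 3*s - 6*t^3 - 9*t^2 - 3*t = -s^3 - s^2 + 46*s - 6*t^3 + t^2*(-13*s - 16) + t*(-8*s^2 - 17*s + 246) - 80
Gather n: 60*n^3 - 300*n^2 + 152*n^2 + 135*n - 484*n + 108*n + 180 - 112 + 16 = 60*n^3 - 148*n^2 - 241*n + 84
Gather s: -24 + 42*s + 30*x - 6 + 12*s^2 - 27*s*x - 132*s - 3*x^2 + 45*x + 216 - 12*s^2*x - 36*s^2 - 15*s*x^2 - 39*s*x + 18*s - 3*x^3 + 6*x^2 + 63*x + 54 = s^2*(-12*x - 24) + s*(-15*x^2 - 66*x - 72) - 3*x^3 + 3*x^2 + 138*x + 240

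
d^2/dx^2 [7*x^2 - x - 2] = 14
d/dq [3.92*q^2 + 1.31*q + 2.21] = 7.84*q + 1.31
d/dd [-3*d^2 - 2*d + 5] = -6*d - 2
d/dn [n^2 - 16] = 2*n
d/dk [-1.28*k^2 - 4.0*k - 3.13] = -2.56*k - 4.0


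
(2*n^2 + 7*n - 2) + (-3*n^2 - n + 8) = -n^2 + 6*n + 6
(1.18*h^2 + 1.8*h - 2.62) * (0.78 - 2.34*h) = -2.7612*h^3 - 3.2916*h^2 + 7.5348*h - 2.0436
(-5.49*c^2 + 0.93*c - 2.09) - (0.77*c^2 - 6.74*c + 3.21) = -6.26*c^2 + 7.67*c - 5.3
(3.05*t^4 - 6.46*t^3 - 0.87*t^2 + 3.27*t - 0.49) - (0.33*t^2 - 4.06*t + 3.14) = 3.05*t^4 - 6.46*t^3 - 1.2*t^2 + 7.33*t - 3.63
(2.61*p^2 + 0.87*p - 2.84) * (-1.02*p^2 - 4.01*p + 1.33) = -2.6622*p^4 - 11.3535*p^3 + 2.8794*p^2 + 12.5455*p - 3.7772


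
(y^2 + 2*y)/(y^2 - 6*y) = (y + 2)/(y - 6)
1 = 1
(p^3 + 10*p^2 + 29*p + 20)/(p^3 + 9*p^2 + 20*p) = (p + 1)/p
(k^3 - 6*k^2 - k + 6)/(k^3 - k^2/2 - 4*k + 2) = 2*(k^3 - 6*k^2 - k + 6)/(2*k^3 - k^2 - 8*k + 4)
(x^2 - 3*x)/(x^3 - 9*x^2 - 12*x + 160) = x*(x - 3)/(x^3 - 9*x^2 - 12*x + 160)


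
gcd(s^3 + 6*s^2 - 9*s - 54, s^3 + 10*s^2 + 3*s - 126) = s^2 + 3*s - 18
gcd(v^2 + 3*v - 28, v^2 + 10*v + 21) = v + 7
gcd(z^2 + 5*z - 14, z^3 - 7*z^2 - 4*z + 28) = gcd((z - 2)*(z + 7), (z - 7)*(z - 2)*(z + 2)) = z - 2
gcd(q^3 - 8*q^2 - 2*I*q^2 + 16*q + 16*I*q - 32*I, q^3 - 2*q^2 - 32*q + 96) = q^2 - 8*q + 16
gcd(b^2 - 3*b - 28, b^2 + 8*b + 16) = b + 4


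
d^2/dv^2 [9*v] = 0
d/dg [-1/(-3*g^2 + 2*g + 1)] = 2*(1 - 3*g)/(-3*g^2 + 2*g + 1)^2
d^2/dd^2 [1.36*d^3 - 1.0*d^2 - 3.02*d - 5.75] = 8.16*d - 2.0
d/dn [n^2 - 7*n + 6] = 2*n - 7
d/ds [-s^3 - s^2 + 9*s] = -3*s^2 - 2*s + 9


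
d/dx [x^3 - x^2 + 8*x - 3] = 3*x^2 - 2*x + 8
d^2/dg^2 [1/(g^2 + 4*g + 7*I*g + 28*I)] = 2*(-g^2 - 4*g - 7*I*g + (2*g + 4 + 7*I)^2 - 28*I)/(g^2 + 4*g + 7*I*g + 28*I)^3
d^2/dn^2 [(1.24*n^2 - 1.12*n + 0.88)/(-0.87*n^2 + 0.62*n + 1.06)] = (0.357744*n^3 - 10.8576*n^2 + 9.045216*n - 6.558272)/(0.658503*n^6 - 1.407834*n^5 - 1.403658*n^4 + 3.192256*n^3 + 1.710204*n^2 - 2.089896*n - 1.191016)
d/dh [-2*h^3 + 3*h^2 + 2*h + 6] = -6*h^2 + 6*h + 2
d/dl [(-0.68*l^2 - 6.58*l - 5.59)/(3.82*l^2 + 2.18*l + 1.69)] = (23.6532*l^2 + 40.4092*l + 1.066)/(14.5924*l^4 + 16.6552*l^3 + 17.664*l^2 + 7.3684*l + 2.8561)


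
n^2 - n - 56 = (n - 8)*(n + 7)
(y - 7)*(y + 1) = y^2 - 6*y - 7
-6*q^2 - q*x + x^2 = (-3*q + x)*(2*q + x)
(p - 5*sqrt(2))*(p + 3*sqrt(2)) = p^2 - 2*sqrt(2)*p - 30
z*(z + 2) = z^2 + 2*z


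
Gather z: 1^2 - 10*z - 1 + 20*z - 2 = 10*z - 2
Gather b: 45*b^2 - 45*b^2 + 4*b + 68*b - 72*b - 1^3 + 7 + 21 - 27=0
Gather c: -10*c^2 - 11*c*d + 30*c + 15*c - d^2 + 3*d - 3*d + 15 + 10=-10*c^2 + c*(45 - 11*d) - d^2 + 25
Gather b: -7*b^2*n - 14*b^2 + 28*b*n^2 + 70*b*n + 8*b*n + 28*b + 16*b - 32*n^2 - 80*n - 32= b^2*(-7*n - 14) + b*(28*n^2 + 78*n + 44) - 32*n^2 - 80*n - 32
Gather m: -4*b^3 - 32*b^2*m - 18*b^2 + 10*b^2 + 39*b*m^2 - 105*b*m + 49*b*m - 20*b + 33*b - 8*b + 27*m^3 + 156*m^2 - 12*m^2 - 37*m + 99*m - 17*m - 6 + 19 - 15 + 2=-4*b^3 - 8*b^2 + 5*b + 27*m^3 + m^2*(39*b + 144) + m*(-32*b^2 - 56*b + 45)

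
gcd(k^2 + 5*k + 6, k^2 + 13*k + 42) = 1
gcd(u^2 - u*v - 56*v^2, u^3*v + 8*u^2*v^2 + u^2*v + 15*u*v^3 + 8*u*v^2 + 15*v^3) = 1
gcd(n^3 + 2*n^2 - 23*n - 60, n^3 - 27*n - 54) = n + 3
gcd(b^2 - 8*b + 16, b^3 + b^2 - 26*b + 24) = b - 4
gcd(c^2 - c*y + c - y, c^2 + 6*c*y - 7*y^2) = -c + y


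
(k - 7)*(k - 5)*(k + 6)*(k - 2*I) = k^4 - 6*k^3 - 2*I*k^3 - 37*k^2 + 12*I*k^2 + 210*k + 74*I*k - 420*I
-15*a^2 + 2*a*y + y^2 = (-3*a + y)*(5*a + y)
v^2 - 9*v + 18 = (v - 6)*(v - 3)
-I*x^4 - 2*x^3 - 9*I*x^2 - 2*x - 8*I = (x - 4*I)*(x - I)*(x + 2*I)*(-I*x + 1)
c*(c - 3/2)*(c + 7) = c^3 + 11*c^2/2 - 21*c/2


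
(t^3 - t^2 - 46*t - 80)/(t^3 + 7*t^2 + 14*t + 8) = (t^2 - 3*t - 40)/(t^2 + 5*t + 4)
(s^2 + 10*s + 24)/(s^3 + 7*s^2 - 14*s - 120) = (s + 4)/(s^2 + s - 20)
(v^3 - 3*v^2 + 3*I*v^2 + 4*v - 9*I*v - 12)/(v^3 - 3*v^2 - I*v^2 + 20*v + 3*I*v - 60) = (v - I)/(v - 5*I)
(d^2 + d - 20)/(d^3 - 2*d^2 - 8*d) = (d + 5)/(d*(d + 2))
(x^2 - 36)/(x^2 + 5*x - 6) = (x - 6)/(x - 1)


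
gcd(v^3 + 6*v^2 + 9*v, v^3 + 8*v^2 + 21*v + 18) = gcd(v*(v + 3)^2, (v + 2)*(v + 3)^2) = v^2 + 6*v + 9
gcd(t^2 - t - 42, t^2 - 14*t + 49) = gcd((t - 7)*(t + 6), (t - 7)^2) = t - 7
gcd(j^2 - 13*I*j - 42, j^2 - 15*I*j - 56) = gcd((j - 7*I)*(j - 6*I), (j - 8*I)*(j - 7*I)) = j - 7*I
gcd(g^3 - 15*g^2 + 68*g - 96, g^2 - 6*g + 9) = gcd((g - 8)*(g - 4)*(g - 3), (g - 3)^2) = g - 3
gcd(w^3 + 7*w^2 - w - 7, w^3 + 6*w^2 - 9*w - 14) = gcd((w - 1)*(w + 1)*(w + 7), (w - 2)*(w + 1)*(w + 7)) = w^2 + 8*w + 7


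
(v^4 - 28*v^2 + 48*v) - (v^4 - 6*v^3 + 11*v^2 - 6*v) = 6*v^3 - 39*v^2 + 54*v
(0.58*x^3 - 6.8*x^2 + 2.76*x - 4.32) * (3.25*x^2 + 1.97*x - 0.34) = 1.885*x^5 - 20.9574*x^4 - 4.6232*x^3 - 6.2908*x^2 - 9.4488*x + 1.4688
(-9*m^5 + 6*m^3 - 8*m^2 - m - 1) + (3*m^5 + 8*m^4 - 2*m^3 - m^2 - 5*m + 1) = -6*m^5 + 8*m^4 + 4*m^3 - 9*m^2 - 6*m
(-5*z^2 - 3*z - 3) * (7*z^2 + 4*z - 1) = -35*z^4 - 41*z^3 - 28*z^2 - 9*z + 3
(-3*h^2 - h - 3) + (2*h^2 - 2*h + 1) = -h^2 - 3*h - 2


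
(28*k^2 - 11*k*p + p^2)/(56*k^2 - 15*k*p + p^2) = (-4*k + p)/(-8*k + p)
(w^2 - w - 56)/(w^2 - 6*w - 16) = (w + 7)/(w + 2)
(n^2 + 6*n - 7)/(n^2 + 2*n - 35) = (n - 1)/(n - 5)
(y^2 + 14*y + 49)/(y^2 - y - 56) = (y + 7)/(y - 8)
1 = 1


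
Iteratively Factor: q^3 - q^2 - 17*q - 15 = (q + 1)*(q^2 - 2*q - 15) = (q - 5)*(q + 1)*(q + 3)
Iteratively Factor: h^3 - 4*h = (h - 2)*(h^2 + 2*h) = h*(h - 2)*(h + 2)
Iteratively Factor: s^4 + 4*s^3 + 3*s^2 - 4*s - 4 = (s + 1)*(s^3 + 3*s^2 - 4) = (s - 1)*(s + 1)*(s^2 + 4*s + 4) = (s - 1)*(s + 1)*(s + 2)*(s + 2)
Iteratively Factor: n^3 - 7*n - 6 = (n - 3)*(n^2 + 3*n + 2) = (n - 3)*(n + 2)*(n + 1)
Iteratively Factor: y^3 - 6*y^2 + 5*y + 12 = (y - 4)*(y^2 - 2*y - 3) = (y - 4)*(y + 1)*(y - 3)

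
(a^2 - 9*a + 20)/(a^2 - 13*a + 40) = (a - 4)/(a - 8)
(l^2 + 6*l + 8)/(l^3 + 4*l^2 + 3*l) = (l^2 + 6*l + 8)/(l*(l^2 + 4*l + 3))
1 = 1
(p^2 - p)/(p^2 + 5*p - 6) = p/(p + 6)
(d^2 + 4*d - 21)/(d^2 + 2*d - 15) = (d + 7)/(d + 5)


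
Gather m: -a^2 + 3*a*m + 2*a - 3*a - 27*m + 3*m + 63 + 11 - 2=-a^2 - a + m*(3*a - 24) + 72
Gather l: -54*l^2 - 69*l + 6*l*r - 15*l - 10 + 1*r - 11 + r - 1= -54*l^2 + l*(6*r - 84) + 2*r - 22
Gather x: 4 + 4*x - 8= 4*x - 4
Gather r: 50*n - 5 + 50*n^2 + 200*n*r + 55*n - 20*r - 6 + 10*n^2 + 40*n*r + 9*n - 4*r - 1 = 60*n^2 + 114*n + r*(240*n - 24) - 12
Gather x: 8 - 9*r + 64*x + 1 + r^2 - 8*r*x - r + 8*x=r^2 - 10*r + x*(72 - 8*r) + 9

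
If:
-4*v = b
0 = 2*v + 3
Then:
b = 6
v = -3/2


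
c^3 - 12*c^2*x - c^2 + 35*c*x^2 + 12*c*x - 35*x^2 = (c - 1)*(c - 7*x)*(c - 5*x)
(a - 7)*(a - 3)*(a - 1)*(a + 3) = a^4 - 8*a^3 - 2*a^2 + 72*a - 63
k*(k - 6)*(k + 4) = k^3 - 2*k^2 - 24*k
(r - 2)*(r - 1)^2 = r^3 - 4*r^2 + 5*r - 2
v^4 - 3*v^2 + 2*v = v*(v - 1)^2*(v + 2)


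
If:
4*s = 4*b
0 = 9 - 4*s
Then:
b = 9/4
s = 9/4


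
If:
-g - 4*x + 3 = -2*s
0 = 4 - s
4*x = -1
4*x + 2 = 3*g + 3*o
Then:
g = 12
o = -35/3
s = 4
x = -1/4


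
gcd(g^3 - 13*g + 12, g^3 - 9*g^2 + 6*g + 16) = 1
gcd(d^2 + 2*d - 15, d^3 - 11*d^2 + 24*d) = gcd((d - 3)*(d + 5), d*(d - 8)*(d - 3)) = d - 3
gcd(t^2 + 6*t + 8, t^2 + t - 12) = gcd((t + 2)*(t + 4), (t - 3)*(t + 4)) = t + 4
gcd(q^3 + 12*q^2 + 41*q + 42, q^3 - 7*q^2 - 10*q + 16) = q + 2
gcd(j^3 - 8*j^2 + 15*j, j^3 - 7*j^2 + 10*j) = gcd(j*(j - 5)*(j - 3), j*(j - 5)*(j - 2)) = j^2 - 5*j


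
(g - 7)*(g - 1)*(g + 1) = g^3 - 7*g^2 - g + 7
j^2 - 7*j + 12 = (j - 4)*(j - 3)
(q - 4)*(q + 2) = q^2 - 2*q - 8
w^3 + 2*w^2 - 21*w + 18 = (w - 3)*(w - 1)*(w + 6)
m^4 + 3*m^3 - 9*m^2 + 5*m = m*(m - 1)^2*(m + 5)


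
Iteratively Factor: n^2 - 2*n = (n - 2)*(n)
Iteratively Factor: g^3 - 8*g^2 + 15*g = (g - 5)*(g^2 - 3*g) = (g - 5)*(g - 3)*(g)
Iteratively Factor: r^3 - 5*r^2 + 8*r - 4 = (r - 2)*(r^2 - 3*r + 2) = (r - 2)^2*(r - 1)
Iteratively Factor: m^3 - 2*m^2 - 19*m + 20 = (m - 5)*(m^2 + 3*m - 4) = (m - 5)*(m - 1)*(m + 4)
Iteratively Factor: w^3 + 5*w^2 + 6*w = (w + 2)*(w^2 + 3*w) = w*(w + 2)*(w + 3)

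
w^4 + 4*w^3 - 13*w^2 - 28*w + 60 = (w - 2)^2*(w + 3)*(w + 5)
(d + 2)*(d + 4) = d^2 + 6*d + 8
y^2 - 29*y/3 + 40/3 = (y - 8)*(y - 5/3)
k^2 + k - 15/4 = (k - 3/2)*(k + 5/2)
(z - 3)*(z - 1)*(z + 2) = z^3 - 2*z^2 - 5*z + 6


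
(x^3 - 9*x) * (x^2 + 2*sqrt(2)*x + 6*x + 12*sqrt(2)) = x^5 + 2*sqrt(2)*x^4 + 6*x^4 - 9*x^3 + 12*sqrt(2)*x^3 - 54*x^2 - 18*sqrt(2)*x^2 - 108*sqrt(2)*x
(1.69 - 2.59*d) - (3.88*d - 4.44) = 6.13 - 6.47*d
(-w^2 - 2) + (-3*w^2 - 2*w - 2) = -4*w^2 - 2*w - 4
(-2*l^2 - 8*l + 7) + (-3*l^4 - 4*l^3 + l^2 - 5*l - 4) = -3*l^4 - 4*l^3 - l^2 - 13*l + 3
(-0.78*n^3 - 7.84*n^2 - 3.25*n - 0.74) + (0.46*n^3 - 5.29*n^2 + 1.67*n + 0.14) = -0.32*n^3 - 13.13*n^2 - 1.58*n - 0.6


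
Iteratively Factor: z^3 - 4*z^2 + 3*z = (z - 1)*(z^2 - 3*z) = (z - 3)*(z - 1)*(z)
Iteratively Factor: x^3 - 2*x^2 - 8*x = (x - 4)*(x^2 + 2*x) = (x - 4)*(x + 2)*(x)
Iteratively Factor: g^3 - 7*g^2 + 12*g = (g - 4)*(g^2 - 3*g) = g*(g - 4)*(g - 3)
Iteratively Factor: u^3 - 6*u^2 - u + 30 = (u - 5)*(u^2 - u - 6) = (u - 5)*(u - 3)*(u + 2)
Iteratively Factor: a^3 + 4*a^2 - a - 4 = (a - 1)*(a^2 + 5*a + 4) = (a - 1)*(a + 1)*(a + 4)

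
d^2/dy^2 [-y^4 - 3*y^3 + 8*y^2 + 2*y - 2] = -12*y^2 - 18*y + 16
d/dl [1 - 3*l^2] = -6*l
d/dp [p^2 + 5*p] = 2*p + 5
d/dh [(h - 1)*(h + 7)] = 2*h + 6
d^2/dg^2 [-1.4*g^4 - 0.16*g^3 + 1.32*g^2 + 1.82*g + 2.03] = -16.8*g^2 - 0.96*g + 2.64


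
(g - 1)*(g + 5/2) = g^2 + 3*g/2 - 5/2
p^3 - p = p*(p - 1)*(p + 1)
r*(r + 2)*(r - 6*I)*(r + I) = r^4 + 2*r^3 - 5*I*r^3 + 6*r^2 - 10*I*r^2 + 12*r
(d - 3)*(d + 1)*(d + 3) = d^3 + d^2 - 9*d - 9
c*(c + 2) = c^2 + 2*c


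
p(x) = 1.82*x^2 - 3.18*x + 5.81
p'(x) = 3.64*x - 3.18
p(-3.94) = 46.59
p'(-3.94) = -17.52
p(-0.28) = 6.84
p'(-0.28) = -4.20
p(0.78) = 4.44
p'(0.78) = -0.34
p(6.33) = 58.61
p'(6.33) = 19.86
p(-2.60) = 26.38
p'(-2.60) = -12.64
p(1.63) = 5.46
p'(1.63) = 2.75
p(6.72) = 66.63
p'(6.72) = 21.28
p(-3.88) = 45.55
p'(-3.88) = -17.30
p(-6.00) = 90.41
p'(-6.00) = -25.02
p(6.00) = 52.25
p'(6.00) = 18.66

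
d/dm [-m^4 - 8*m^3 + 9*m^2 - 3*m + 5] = -4*m^3 - 24*m^2 + 18*m - 3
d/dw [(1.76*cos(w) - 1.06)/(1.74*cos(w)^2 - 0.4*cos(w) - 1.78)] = (3.0624*cos(w)^2 - 3.6888*cos(w) + 3.5568)*sin(w)/(3.0276*cos(w)^4 - 1.392*cos(w)^3 - 6.0344*cos(w)^2 + 1.424*cos(w) + 3.1684)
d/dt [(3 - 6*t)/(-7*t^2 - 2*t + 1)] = 42*t*(1 - t)/(49*t^4 + 28*t^3 - 10*t^2 - 4*t + 1)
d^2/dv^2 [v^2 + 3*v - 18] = 2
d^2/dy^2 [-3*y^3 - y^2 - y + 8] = -18*y - 2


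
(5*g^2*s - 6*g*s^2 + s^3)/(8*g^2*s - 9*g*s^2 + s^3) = (-5*g + s)/(-8*g + s)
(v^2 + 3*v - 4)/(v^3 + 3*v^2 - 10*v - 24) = (v - 1)/(v^2 - v - 6)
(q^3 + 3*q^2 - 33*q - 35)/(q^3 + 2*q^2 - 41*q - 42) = (q - 5)/(q - 6)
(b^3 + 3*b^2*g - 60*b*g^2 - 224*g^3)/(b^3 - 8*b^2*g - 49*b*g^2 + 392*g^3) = (b + 4*g)/(b - 7*g)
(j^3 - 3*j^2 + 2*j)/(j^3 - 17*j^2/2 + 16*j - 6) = 2*j*(j - 1)/(2*j^2 - 13*j + 6)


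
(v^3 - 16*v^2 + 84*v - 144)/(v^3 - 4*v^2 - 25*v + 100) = (v^2 - 12*v + 36)/(v^2 - 25)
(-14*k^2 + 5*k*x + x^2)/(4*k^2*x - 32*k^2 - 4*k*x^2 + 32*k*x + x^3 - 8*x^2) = (7*k + x)/(-2*k*x + 16*k + x^2 - 8*x)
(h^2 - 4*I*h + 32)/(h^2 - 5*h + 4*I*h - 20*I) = (h - 8*I)/(h - 5)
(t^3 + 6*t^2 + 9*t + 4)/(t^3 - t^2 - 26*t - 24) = (t + 1)/(t - 6)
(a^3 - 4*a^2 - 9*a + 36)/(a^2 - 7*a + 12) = a + 3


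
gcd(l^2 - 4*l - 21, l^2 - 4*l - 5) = 1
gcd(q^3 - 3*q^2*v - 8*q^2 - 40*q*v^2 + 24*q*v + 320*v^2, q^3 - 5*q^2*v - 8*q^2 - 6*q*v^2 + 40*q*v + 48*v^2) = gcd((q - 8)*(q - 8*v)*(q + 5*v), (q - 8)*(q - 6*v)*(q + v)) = q - 8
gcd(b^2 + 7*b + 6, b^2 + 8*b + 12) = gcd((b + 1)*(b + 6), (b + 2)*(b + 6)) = b + 6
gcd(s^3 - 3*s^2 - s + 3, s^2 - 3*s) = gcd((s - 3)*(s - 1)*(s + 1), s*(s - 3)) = s - 3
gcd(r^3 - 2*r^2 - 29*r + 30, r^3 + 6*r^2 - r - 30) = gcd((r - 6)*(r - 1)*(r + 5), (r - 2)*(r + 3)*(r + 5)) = r + 5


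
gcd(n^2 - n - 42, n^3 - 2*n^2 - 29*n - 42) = n - 7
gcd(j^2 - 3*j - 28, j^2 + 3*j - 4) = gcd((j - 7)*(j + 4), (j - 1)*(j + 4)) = j + 4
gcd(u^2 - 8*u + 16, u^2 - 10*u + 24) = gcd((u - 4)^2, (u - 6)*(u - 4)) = u - 4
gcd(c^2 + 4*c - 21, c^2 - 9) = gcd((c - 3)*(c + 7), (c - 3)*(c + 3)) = c - 3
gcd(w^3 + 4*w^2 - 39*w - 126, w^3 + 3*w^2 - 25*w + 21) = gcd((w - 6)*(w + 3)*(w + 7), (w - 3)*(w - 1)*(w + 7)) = w + 7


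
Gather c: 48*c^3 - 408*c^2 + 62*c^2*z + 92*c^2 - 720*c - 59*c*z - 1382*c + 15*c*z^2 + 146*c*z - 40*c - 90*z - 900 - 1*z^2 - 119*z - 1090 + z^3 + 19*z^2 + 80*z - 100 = 48*c^3 + c^2*(62*z - 316) + c*(15*z^2 + 87*z - 2142) + z^3 + 18*z^2 - 129*z - 2090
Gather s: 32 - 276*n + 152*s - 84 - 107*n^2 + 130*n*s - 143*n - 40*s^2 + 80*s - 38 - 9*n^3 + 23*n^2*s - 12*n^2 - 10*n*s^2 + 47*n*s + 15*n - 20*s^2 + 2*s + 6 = -9*n^3 - 119*n^2 - 404*n + s^2*(-10*n - 60) + s*(23*n^2 + 177*n + 234) - 84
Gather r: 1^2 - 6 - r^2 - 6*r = -r^2 - 6*r - 5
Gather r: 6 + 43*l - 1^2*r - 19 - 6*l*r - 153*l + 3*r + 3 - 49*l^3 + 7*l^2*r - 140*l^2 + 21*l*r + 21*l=-49*l^3 - 140*l^2 - 89*l + r*(7*l^2 + 15*l + 2) - 10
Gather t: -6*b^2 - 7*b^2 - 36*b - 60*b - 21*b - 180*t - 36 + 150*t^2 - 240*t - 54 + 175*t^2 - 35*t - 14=-13*b^2 - 117*b + 325*t^2 - 455*t - 104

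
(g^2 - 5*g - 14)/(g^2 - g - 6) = (g - 7)/(g - 3)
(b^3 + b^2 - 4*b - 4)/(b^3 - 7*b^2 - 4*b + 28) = (b + 1)/(b - 7)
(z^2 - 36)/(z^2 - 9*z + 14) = (z^2 - 36)/(z^2 - 9*z + 14)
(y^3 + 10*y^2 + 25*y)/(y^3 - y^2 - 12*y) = (y^2 + 10*y + 25)/(y^2 - y - 12)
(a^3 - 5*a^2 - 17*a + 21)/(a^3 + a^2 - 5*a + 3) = (a - 7)/(a - 1)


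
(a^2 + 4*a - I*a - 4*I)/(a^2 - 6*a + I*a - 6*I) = (a^2 + a*(4 - I) - 4*I)/(a^2 + a*(-6 + I) - 6*I)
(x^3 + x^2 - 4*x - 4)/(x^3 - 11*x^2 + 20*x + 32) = (x^2 - 4)/(x^2 - 12*x + 32)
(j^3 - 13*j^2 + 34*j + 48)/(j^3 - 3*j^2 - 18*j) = (j^2 - 7*j - 8)/(j*(j + 3))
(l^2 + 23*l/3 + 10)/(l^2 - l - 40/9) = 3*(l + 6)/(3*l - 8)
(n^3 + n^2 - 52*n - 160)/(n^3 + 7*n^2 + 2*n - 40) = (n - 8)/(n - 2)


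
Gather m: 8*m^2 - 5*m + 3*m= 8*m^2 - 2*m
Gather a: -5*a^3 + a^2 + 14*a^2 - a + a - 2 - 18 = -5*a^3 + 15*a^2 - 20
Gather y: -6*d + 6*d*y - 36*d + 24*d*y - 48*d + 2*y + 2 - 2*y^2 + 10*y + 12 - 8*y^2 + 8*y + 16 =-90*d - 10*y^2 + y*(30*d + 20) + 30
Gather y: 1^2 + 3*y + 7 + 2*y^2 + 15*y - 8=2*y^2 + 18*y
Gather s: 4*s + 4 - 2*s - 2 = 2*s + 2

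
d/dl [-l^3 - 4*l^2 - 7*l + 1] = -3*l^2 - 8*l - 7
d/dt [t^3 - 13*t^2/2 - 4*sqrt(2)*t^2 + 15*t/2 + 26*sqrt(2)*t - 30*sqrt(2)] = 3*t^2 - 13*t - 8*sqrt(2)*t + 15/2 + 26*sqrt(2)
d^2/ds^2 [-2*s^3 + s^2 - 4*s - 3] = 2 - 12*s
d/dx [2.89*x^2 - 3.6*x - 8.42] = 5.78*x - 3.6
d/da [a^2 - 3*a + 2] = 2*a - 3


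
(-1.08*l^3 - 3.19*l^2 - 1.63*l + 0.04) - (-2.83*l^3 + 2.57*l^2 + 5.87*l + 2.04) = 1.75*l^3 - 5.76*l^2 - 7.5*l - 2.0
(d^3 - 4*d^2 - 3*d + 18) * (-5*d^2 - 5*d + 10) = -5*d^5 + 15*d^4 + 45*d^3 - 115*d^2 - 120*d + 180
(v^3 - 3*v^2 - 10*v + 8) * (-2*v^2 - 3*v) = -2*v^5 + 3*v^4 + 29*v^3 + 14*v^2 - 24*v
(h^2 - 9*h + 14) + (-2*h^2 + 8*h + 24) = -h^2 - h + 38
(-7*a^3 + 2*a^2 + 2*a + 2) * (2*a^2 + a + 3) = -14*a^5 - 3*a^4 - 15*a^3 + 12*a^2 + 8*a + 6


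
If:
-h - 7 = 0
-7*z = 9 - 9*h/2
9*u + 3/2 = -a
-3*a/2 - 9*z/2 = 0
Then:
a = 243/14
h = -7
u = -44/21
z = -81/14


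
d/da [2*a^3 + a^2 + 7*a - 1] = 6*a^2 + 2*a + 7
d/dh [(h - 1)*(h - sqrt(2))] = 2*h - sqrt(2) - 1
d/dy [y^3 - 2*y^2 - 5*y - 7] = 3*y^2 - 4*y - 5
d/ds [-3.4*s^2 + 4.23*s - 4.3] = 4.23 - 6.8*s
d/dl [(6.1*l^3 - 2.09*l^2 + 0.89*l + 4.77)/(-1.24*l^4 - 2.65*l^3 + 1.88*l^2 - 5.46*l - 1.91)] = (7.564*l^6 - 5.1832*l^5 + 9.2403*l^4 - 38.2358*l^3 + 12.7067*l^2 - 9.9514*l + 24.3443)/(1.5376*l^8 + 6.572*l^7 + 2.3601*l^6 + 3.5768*l^5 + 37.2092*l^4 - 10.4066*l^3 + 22.63*l^2 + 20.8572*l + 3.6481)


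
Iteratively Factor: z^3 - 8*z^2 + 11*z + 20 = (z - 5)*(z^2 - 3*z - 4) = (z - 5)*(z + 1)*(z - 4)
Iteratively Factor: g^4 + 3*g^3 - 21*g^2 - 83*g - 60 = (g - 5)*(g^3 + 8*g^2 + 19*g + 12) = (g - 5)*(g + 3)*(g^2 + 5*g + 4) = (g - 5)*(g + 1)*(g + 3)*(g + 4)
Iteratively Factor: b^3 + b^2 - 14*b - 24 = (b + 3)*(b^2 - 2*b - 8) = (b + 2)*(b + 3)*(b - 4)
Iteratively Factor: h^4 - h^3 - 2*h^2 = (h + 1)*(h^3 - 2*h^2) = (h - 2)*(h + 1)*(h^2) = h*(h - 2)*(h + 1)*(h)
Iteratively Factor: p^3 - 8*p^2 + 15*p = (p - 5)*(p^2 - 3*p) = (p - 5)*(p - 3)*(p)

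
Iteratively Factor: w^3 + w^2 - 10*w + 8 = (w + 4)*(w^2 - 3*w + 2) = (w - 2)*(w + 4)*(w - 1)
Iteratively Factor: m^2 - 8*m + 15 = (m - 3)*(m - 5)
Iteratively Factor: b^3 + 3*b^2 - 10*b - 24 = (b + 2)*(b^2 + b - 12) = (b - 3)*(b + 2)*(b + 4)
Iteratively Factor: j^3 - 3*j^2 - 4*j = (j + 1)*(j^2 - 4*j) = j*(j + 1)*(j - 4)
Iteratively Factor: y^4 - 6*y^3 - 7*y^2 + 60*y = (y - 5)*(y^3 - y^2 - 12*y) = y*(y - 5)*(y^2 - y - 12) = y*(y - 5)*(y + 3)*(y - 4)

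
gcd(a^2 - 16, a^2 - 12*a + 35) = 1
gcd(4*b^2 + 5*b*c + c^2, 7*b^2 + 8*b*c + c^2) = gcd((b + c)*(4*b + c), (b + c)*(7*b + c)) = b + c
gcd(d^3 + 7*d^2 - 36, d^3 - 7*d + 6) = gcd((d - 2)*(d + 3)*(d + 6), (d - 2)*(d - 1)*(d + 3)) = d^2 + d - 6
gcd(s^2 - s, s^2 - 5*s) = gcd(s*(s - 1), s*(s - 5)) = s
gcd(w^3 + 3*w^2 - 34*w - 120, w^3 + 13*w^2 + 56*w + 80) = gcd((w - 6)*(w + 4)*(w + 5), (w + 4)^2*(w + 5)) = w^2 + 9*w + 20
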